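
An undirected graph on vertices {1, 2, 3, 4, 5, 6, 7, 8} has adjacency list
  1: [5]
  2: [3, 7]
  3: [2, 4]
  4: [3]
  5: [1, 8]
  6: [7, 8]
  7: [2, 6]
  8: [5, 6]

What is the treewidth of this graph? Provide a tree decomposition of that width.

Treewidth 1.
Bags: B1 = {3, 4}  B2 = {2, 3}  B3 = {2, 7}  B4 = {6, 7}  B5 = {6, 8}  B6 = {5, 8}  B7 = {1, 5}
Tree: B1–B2, B2–B3, B3–B4, B4–B5, B5–B6, B6–B7

Each bag holds 2 vertices, so the decomposition has width 1, which upper-bounds the treewidth. Since G has at least one edge (e.g. 4–3), it is not an edgeless graph, so tw(G) ≥ 1. Therefore the treewidth is 1.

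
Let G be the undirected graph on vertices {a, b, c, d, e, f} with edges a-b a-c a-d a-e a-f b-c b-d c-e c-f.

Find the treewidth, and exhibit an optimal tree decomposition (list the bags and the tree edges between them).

Treewidth 2.
Bags: B1 = {a, b, c}  B2 = {a, c, f}  B3 = {a, c, e}  B4 = {a, b, d}
Tree: B1–B2, B2–B3, B1–B4

Every bag has size at most 3, so the width is 3 − 1 = 2 and tw(G) ≤ 2. For the lower bound, the 3 vertices {a, b, d} are pairwise adjacent, and any tree decomposition puts a clique entirely inside one bag — forcing width ≥ 2. The upper and lower bounds meet at 2, so that is the treewidth.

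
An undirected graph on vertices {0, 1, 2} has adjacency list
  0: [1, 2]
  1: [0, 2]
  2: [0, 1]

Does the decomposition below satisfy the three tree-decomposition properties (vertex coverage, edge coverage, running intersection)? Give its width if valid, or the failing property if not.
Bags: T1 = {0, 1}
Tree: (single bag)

A tree decomposition must satisfy three properties: every vertex lies in some bag; for every edge, both endpoints lie together in some bag; and for every vertex, the bags containing it form a connected subtree. Here vertex 2 appears in no bag, so the decomposition is invalid.

No — vertex 2 appears in no bag.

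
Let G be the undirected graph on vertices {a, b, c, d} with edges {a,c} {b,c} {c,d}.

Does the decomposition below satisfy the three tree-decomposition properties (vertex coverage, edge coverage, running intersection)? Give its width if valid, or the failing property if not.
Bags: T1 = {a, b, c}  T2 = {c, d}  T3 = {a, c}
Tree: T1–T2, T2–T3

A tree decomposition must satisfy three properties: every vertex lies in some bag; for every edge, both endpoints lie together in some bag; and for every vertex, the bags containing it form a connected subtree. Here bags containing vertex a are not connected in the tree, so the decomposition is invalid.

No — bags containing vertex a are not connected in the tree.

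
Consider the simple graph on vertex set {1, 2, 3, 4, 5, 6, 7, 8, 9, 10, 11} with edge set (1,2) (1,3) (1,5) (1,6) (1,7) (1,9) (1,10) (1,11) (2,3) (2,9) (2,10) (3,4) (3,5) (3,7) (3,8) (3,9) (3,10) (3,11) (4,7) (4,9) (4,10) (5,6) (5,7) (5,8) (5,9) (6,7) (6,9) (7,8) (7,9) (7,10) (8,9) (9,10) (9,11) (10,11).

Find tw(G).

A width-4 tree decomposition is:
Bags: B1 = {1, 3, 5, 7, 9}  B2 = {1, 3, 7, 9, 10}  B3 = {3, 4, 7, 9, 10}  B4 = {3, 5, 7, 8, 9}  B5 = {1, 2, 3, 9, 10}  B6 = {1, 3, 9, 10, 11}  B7 = {1, 5, 6, 7, 9}
Tree: B1–B2, B2–B3, B1–B4, B2–B5, B2–B6, B1–B7
The largest bag has 5 vertices, giving width 4; this decomposition certifies tw(G) ≤ 4. For the lower bound, the 5 vertices {3, 5, 7, 8, 9} are pairwise adjacent, and any tree decomposition puts a clique entirely inside one bag — forcing width ≥ 4. The upper and lower bounds meet at 4, so that is the treewidth.

4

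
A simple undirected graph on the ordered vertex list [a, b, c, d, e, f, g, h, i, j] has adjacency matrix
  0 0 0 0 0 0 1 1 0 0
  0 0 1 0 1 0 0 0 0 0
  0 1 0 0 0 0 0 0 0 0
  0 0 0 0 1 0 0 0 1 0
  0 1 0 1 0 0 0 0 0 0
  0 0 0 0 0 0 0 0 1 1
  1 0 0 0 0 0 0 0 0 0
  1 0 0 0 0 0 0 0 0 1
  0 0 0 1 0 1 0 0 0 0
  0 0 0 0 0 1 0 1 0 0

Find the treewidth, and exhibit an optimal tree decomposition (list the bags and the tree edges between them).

Treewidth 1.
Bags: B1 = {b, c}  B2 = {b, e}  B3 = {d, e}  B4 = {d, i}  B5 = {f, i}  B6 = {f, j}  B7 = {h, j}  B8 = {a, h}  B9 = {a, g}
Tree: B1–B2, B2–B3, B3–B4, B4–B5, B5–B6, B6–B7, B7–B8, B8–B9

Each bag holds 2 vertices, so the decomposition has width 1, which upper-bounds the treewidth. G has an edge, so its treewidth is at least 1. The upper and lower bounds meet at 1, so that is the treewidth.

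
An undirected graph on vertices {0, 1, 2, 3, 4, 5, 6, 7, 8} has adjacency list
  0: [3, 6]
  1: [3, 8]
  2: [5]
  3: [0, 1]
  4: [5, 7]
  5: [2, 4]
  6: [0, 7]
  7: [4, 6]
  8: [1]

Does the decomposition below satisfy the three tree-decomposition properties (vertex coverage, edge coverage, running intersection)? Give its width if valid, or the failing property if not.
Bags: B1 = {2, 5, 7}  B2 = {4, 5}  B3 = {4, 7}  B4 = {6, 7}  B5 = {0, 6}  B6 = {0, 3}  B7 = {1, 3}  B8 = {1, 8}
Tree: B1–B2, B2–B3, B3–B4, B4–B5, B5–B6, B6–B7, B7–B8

A tree decomposition must satisfy three properties: every vertex lies in some bag; for every edge, both endpoints lie together in some bag; and for every vertex, the bags containing it form a connected subtree. Here bags containing vertex 7 are not connected in the tree, so the decomposition is invalid.

No — bags containing vertex 7 are not connected in the tree.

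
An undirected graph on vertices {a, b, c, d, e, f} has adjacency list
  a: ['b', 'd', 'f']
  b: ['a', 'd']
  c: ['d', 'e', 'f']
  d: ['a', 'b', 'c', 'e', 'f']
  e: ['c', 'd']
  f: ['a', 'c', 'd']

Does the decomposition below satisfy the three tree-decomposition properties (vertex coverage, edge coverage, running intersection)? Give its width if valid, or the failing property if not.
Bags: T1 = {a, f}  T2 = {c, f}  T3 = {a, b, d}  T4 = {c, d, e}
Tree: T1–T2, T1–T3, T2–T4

No — edge (d,f) lies in no bag.

A tree decomposition must satisfy three properties: every vertex lies in some bag; for every edge, both endpoints lie together in some bag; and for every vertex, the bags containing it form a connected subtree. Here edge (d,f) lies in no bag, so the decomposition is invalid.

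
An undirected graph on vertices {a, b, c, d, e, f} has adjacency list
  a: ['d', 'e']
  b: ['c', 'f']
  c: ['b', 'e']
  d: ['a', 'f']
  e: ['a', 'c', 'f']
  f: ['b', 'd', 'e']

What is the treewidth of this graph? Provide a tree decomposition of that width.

The largest bag has 3 vertices, giving width 2; this decomposition certifies tw(G) ≤ 2. For the lower bound, G contains the cycle b–c–e–f–b, so G is not a forest; only forests have treewidth ≤ 1, hence tw(G) ≥ 2. Combining the bounds, tw(G) = 2.

Treewidth 2.
One optimal decomposition is:
Bags: B1 = {b, c, f}  B2 = {c, e, f}  B3 = {d, e, f}  B4 = {a, d, e}
Tree: B1–B2, B2–B3, B3–B4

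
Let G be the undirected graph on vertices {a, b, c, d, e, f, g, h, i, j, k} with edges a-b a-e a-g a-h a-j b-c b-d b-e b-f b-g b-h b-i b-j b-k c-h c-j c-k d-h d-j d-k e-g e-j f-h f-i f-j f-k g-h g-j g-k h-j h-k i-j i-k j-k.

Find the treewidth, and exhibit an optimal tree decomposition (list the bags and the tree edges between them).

Treewidth 4.
One such decomposition:
Bags: B1 = {a, b, g, h, j}  B2 = {b, g, h, j, k}  B3 = {a, b, e, g, j}  B4 = {b, c, h, j, k}  B5 = {b, d, h, j, k}  B6 = {b, f, h, j, k}  B7 = {b, f, i, j, k}
Tree: B1–B2, B1–B3, B2–B4, B2–B5, B4–B6, B6–B7

Every bag has size at most 5, so the width is 5 − 1 = 4 and tw(G) ≤ 4. For the lower bound, the 5 vertices {a, b, e, g, j} are pairwise adjacent, and any tree decomposition puts a clique entirely inside one bag — forcing width ≥ 4. Combining the bounds, tw(G) = 4.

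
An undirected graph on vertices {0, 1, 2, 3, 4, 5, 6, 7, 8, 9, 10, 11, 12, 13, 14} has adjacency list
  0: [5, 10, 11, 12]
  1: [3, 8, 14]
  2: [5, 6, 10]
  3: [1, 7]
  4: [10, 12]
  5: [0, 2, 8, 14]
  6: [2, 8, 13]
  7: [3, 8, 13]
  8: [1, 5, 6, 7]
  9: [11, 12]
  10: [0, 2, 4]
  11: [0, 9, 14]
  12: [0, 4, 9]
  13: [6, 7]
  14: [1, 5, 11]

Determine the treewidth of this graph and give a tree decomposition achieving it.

Treewidth 3.
One optimal decomposition is:
Bags: B1 = {1, 3, 7, 13}  B2 = {1, 7, 8, 13}  B3 = {1, 6, 8, 13}  B4 = {1, 6, 8, 14}  B5 = {5, 6, 8, 14}  B6 = {2, 5, 6, 14}  B7 = {2, 5, 11, 14}  B8 = {0, 2, 5, 11}  B9 = {0, 2, 10, 11}  B10 = {0, 9, 10, 11}  B11 = {0, 9, 10, 12}  B12 = {4, 9, 10, 12}
Tree: B1–B2, B2–B3, B3–B4, B4–B5, B5–B6, B6–B7, B7–B8, B8–B9, B9–B10, B10–B11, B11–B12

The largest bag has 4 vertices, giving width 3; this decomposition certifies tw(G) ≤ 3. For the lower bound: the 4 vertex sets {3,7,13}, {1}, {8}, {2,5,6,14} are disjoint, each induces a connected subgraph, and every pair is joined by at least one edge of G. Contracting each set to a single vertex therefore yields K_{4} as a minor, and since treewidth is minor-monotone, tw(G) ≥ tw(K_{4}) = 3. Therefore the treewidth is 3.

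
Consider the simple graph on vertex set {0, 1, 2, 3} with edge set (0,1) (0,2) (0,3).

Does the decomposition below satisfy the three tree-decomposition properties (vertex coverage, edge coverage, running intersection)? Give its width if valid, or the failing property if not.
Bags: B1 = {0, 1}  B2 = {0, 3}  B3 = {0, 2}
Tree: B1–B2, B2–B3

Yes; width 1.

Checking the three conditions: (i) the bags cover all of {0, 1, 2, 3}; (ii) for each edge, some bag contains both endpoints; (iii) the bags containing any fixed vertex form a subtree. All hold, so the decomposition is valid with width 2 − 1 = 1.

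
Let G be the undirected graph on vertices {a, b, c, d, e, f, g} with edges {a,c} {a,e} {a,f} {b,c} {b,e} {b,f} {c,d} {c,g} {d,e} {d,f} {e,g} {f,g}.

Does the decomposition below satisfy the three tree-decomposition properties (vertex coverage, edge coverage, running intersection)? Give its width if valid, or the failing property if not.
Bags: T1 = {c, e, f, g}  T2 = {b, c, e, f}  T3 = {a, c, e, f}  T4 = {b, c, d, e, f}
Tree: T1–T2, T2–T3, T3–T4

A tree decomposition must satisfy three properties: every vertex lies in some bag; for every edge, both endpoints lie together in some bag; and for every vertex, the bags containing it form a connected subtree. Here bags containing vertex b are not connected in the tree, so the decomposition is invalid.

No — bags containing vertex b are not connected in the tree.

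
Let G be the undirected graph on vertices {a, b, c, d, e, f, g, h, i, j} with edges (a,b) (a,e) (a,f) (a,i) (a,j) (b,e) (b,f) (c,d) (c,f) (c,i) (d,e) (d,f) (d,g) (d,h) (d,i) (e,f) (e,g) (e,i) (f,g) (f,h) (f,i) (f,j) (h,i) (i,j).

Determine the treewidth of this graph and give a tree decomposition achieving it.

Treewidth 3.
One optimal decomposition is:
Bags: B1 = {a, e, f, i}  B2 = {a, b, e, f}  B3 = {a, f, i, j}  B4 = {d, e, f, i}  B5 = {c, d, f, i}  B6 = {d, e, f, g}  B7 = {d, f, h, i}
Tree: B1–B2, B1–B3, B1–B4, B4–B5, B4–B6, B5–B7

Each bag holds 4 vertices, so the decomposition has width 3, which upper-bounds the treewidth. Conversely, {d, e, f, g} is a clique of size 4, and the vertices of any clique must share a bag in every tree decomposition; so some bag has ≥ 4 vertices and tw(G) ≥ 3. Hence tw(G) = 3 exactly.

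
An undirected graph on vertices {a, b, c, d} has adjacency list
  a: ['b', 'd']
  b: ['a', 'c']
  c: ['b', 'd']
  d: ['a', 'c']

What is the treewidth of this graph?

2

A width-2 tree decomposition is:
Bags: B1 = {b, c, d}  B2 = {a, b, d}
Tree: B1–B2
The largest bag has 3 vertices, giving width 2; this decomposition certifies tw(G) ≤ 2. For the lower bound, G contains the cycle b–c–d–a–b, so G is not a forest; only forests have treewidth ≤ 1, hence tw(G) ≥ 2. Hence tw(G) = 2 exactly.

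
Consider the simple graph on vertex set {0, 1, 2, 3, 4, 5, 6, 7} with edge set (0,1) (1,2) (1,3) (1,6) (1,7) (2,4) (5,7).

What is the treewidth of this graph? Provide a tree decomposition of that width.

Treewidth 1.
One such decomposition:
Bags: B1 = {0, 1}  B2 = {1, 2}  B3 = {2, 4}  B4 = {1, 3}  B5 = {1, 6}  B6 = {1, 7}  B7 = {5, 7}
Tree: B1–B2, B2–B3, B1–B4, B4–B5, B4–B6, B6–B7

Every bag has size at most 2, so the width is 2 − 1 = 1 and tw(G) ≤ 1. G has an edge, so its treewidth is at least 1. Therefore the treewidth is 1.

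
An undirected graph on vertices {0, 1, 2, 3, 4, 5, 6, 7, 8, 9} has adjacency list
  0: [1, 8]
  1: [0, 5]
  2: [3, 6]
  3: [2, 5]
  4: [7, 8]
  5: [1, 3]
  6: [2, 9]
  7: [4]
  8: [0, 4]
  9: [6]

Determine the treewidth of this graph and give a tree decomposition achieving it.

Every bag has size at most 2, so the width is 2 − 1 = 1 and tw(G) ≤ 1. G has an edge, so its treewidth is at least 1. The upper and lower bounds meet at 1, so that is the treewidth.

Treewidth 1.
One optimal decomposition is:
Bags: B1 = {6, 9}  B2 = {2, 6}  B3 = {2, 3}  B4 = {3, 5}  B5 = {1, 5}  B6 = {0, 1}  B7 = {0, 8}  B8 = {4, 8}  B9 = {4, 7}
Tree: B1–B2, B2–B3, B3–B4, B4–B5, B5–B6, B6–B7, B7–B8, B8–B9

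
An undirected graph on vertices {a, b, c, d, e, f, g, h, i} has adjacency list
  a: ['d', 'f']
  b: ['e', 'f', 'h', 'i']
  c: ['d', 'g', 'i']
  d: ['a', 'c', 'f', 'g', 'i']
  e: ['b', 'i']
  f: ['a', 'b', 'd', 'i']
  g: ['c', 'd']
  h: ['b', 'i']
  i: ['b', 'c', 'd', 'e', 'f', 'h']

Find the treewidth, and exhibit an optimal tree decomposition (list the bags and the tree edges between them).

Treewidth 2.
One such decomposition:
Bags: B1 = {b, f, i}  B2 = {d, f, i}  B3 = {b, h, i}  B4 = {a, d, f}  B5 = {c, d, i}  B6 = {b, e, i}  B7 = {c, d, g}
Tree: B1–B2, B1–B3, B2–B4, B2–B5, B1–B6, B5–B7

Every bag has size at most 3, so the width is 3 − 1 = 2 and tw(G) ≤ 2. On the other hand G contains the 3-clique {c, d, g}. A clique must lie in a single bag of any decomposition, so no decomposition can have width below 2. Therefore the treewidth is 2.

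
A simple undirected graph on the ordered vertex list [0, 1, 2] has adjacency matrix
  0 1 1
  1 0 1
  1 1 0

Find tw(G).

A width-2 tree decomposition is:
Bags: B1 = {0, 1, 2}
Tree: (single bag)
With just one bag of size 3, the width is 3 − 1 = 2, so tw(G) ≤ 2. On the other hand G contains the 3-clique {0, 1, 2}. A clique must lie in a single bag of any decomposition, so no decomposition can have width below 2. The upper and lower bounds meet at 2, so that is the treewidth.

2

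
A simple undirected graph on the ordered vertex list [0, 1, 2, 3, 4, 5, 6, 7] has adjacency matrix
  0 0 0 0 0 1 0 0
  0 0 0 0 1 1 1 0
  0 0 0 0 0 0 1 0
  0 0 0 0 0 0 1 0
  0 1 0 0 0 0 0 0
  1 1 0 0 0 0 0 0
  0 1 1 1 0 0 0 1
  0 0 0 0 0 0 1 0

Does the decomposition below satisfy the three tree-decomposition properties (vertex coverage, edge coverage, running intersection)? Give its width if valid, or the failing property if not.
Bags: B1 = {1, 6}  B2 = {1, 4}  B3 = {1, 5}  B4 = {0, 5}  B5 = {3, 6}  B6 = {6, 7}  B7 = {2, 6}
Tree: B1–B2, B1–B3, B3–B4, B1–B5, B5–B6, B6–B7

Yes; width 1.

Checking the three conditions: (i) the bags cover all of {0, 1, 2, 3, 4, 5, 6, 7}; (ii) for each edge, some bag contains both endpoints; (iii) the bags containing any fixed vertex form a subtree. All hold, so the decomposition is valid with width 2 − 1 = 1.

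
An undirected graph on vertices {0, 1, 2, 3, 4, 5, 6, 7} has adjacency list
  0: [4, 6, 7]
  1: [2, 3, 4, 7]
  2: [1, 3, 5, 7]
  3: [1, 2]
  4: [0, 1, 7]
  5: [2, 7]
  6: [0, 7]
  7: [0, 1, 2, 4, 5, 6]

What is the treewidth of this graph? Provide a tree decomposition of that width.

Treewidth 2.
One such decomposition:
Bags: B1 = {1, 2, 7}  B2 = {1, 4, 7}  B3 = {0, 4, 7}  B4 = {1, 2, 3}  B5 = {0, 6, 7}  B6 = {2, 5, 7}
Tree: B1–B2, B2–B3, B1–B4, B3–B5, B1–B6

Every bag has size at most 3, so the width is 3 − 1 = 2 and tw(G) ≤ 2. For the lower bound, the 3 vertices {1, 2, 3} are pairwise adjacent, and any tree decomposition puts a clique entirely inside one bag — forcing width ≥ 2. Therefore the treewidth is 2.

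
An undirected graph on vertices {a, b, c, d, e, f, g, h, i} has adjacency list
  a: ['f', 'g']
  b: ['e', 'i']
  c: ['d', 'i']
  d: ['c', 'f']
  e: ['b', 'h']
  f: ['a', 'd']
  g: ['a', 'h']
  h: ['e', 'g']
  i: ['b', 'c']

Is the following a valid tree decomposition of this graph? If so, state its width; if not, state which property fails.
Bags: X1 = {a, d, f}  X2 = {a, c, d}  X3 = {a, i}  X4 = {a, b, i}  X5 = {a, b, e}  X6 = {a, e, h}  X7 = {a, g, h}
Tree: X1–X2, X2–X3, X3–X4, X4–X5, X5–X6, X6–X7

A tree decomposition must satisfy three properties: every vertex lies in some bag; for every edge, both endpoints lie together in some bag; and for every vertex, the bags containing it form a connected subtree. Here edge (c,i) lies in no bag, so the decomposition is invalid.

No — edge (c,i) lies in no bag.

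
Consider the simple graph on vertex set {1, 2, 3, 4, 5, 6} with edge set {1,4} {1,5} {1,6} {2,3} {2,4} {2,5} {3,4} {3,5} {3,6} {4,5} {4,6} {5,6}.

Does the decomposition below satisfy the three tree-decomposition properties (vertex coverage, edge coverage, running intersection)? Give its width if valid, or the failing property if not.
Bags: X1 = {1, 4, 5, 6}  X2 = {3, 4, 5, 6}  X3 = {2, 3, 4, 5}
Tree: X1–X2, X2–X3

Yes; width 3.

Checking the three conditions: (i) the bags cover all of {1, 2, 3, 4, 5, 6}; (ii) for each edge, some bag contains both endpoints; (iii) the bags containing any fixed vertex form a subtree. All hold, so the decomposition is valid with width 4 − 1 = 3.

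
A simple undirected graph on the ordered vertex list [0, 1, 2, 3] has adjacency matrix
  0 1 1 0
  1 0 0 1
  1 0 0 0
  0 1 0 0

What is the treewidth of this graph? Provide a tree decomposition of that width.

The largest bag has 2 vertices, giving width 1; this decomposition certifies tw(G) ≤ 1. G has an edge, so its treewidth is at least 1. The upper and lower bounds meet at 1, so that is the treewidth.

Treewidth 1.
One such decomposition:
Bags: B1 = {0, 1}  B2 = {1, 3}  B3 = {0, 2}
Tree: B1–B2, B1–B3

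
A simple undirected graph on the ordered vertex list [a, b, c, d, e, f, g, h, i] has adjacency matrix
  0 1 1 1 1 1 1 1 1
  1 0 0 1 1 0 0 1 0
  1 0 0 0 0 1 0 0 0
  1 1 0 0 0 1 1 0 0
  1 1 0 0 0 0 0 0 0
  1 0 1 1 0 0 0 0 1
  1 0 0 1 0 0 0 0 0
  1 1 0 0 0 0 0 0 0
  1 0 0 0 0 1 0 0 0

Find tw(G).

A width-2 tree decomposition is:
Bags: B1 = {a, b, d}  B2 = {a, d, g}  B3 = {a, d, f}  B4 = {a, b, h}  B5 = {a, f, i}  B6 = {a, b, e}  B7 = {a, c, f}
Tree: B1–B2, B1–B3, B1–B4, B3–B5, B4–B6, B3–B7
The largest bag has 3 vertices, giving width 2; this decomposition certifies tw(G) ≤ 2. For the lower bound, the 3 vertices {a, d, g} are pairwise adjacent, and any tree decomposition puts a clique entirely inside one bag — forcing width ≥ 2. Hence tw(G) = 2 exactly.

2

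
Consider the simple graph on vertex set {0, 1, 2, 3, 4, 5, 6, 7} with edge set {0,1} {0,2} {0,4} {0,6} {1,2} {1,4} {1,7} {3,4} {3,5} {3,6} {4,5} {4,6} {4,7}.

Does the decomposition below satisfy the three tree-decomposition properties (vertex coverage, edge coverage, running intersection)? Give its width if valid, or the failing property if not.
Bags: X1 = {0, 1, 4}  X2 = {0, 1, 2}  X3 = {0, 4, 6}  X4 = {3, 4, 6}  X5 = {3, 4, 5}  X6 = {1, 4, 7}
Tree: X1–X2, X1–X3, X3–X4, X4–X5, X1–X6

Yes; width 2.

Checking the three conditions: (i) the bags cover all of {0, 1, 2, 3, 4, 5, 6, 7}; (ii) for each edge, some bag contains both endpoints; (iii) the bags containing any fixed vertex form a subtree. All hold, so the decomposition is valid with width 3 − 1 = 2.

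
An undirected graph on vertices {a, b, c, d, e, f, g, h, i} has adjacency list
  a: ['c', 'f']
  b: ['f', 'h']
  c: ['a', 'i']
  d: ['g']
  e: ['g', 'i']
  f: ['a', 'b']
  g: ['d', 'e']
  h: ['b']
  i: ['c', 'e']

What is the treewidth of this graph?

1

A width-1 tree decomposition is:
Bags: B1 = {d, g}  B2 = {e, g}  B3 = {e, i}  B4 = {c, i}  B5 = {a, c}  B6 = {a, f}  B7 = {b, f}  B8 = {b, h}
Tree: B1–B2, B2–B3, B3–B4, B4–B5, B5–B6, B6–B7, B7–B8
Every bag has size at most 2, so the width is 2 − 1 = 1 and tw(G) ≤ 1. G has an edge, so its treewidth is at least 1. The upper and lower bounds meet at 1, so that is the treewidth.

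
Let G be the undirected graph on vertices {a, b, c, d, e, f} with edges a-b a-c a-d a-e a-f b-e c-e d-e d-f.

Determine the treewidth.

2

A width-2 tree decomposition is:
Bags: B1 = {a, c, e}  B2 = {a, d, e}  B3 = {a, d, f}  B4 = {a, b, e}
Tree: B1–B2, B2–B3, B1–B4
The largest bag has 3 vertices, giving width 2; this decomposition certifies tw(G) ≤ 2. For the lower bound, the 3 vertices {a, d, e} are pairwise adjacent, and any tree decomposition puts a clique entirely inside one bag — forcing width ≥ 2. The upper and lower bounds meet at 2, so that is the treewidth.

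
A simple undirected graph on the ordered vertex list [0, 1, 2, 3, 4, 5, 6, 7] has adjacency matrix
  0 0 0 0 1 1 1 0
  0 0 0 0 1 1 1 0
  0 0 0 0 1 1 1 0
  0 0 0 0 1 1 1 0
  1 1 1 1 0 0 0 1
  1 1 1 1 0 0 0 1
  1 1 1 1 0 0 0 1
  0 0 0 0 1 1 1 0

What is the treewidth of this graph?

3

A width-3 tree decomposition is:
Bags: B1 = {2, 4, 5, 6}  B2 = {3, 4, 5, 6}  B3 = {0, 4, 5, 6}  B4 = {4, 5, 6, 7}  B5 = {1, 4, 5, 6}
Tree: B1–B2, B2–B3, B3–B4, B4–B5
Each bag holds 4 vertices, so the decomposition has width 3, which upper-bounds the treewidth. For the lower bound: the 4 vertex sets {2,4}, {3,6}, {5}, {0} are disjoint, each induces a connected subgraph, and every pair is joined by at least one edge of G. Contracting each set to a single vertex therefore yields K_{4} as a minor, and since treewidth is minor-monotone, tw(G) ≥ tw(K_{4}) = 3. Therefore the treewidth is 3.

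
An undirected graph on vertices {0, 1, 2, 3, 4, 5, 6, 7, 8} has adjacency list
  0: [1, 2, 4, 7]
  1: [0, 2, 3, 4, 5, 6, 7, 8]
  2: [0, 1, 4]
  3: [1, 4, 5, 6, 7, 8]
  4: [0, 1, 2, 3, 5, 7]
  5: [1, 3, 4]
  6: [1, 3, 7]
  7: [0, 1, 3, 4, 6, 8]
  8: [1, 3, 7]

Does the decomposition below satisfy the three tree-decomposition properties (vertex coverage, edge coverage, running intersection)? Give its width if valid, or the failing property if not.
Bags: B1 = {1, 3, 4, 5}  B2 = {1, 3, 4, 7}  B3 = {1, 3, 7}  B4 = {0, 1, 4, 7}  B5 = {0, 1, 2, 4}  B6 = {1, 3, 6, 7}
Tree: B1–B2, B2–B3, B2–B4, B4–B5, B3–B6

No — vertex 8 appears in no bag.

A tree decomposition must satisfy three properties: every vertex lies in some bag; for every edge, both endpoints lie together in some bag; and for every vertex, the bags containing it form a connected subtree. Here vertex 8 appears in no bag, so the decomposition is invalid.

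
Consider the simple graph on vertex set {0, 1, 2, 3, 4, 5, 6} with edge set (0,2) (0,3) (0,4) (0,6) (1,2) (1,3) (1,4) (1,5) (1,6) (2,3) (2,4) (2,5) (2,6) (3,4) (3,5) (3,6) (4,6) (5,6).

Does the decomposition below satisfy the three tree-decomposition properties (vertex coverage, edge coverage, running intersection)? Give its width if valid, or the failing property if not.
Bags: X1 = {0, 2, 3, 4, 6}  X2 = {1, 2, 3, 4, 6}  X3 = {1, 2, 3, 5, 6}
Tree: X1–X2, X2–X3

Every vertex of G appears in some bag (union = {0, 1, 2, 3, 4, 5, 6}); every edge is covered by a bag; and for each vertex v the set of bags containing v is connected in the bag tree. The decomposition is therefore valid. The largest bag has 5 vertices, so the width is 4.

Yes; width 4.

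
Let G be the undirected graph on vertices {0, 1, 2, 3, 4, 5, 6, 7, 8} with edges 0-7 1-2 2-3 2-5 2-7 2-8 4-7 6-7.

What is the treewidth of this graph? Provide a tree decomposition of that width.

Every bag has size at most 2, so the width is 2 − 1 = 1 and tw(G) ≤ 1. Any graph with an edge has treewidth ≥ 1, and G has the edge 2–7. Hence tw(G) = 1 exactly.

Treewidth 1.
One optimal decomposition is:
Bags: B1 = {2, 7}  B2 = {1, 2}  B3 = {2, 3}  B4 = {0, 7}  B5 = {6, 7}  B6 = {2, 8}  B7 = {4, 7}  B8 = {2, 5}
Tree: B1–B2, B2–B3, B1–B4, B4–B5, B3–B6, B1–B7, B6–B8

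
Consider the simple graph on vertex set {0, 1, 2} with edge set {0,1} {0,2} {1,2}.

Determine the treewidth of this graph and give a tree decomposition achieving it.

With just one bag of size 3, the width is 3 − 1 = 2, so tw(G) ≤ 2. Conversely, {0, 1, 2} is a clique of size 3, and the vertices of any clique must share a bag in every tree decomposition; so some bag has ≥ 3 vertices and tw(G) ≥ 2. Hence tw(G) = 2 exactly.

Treewidth 2.
One optimal decomposition is:
Bags: B1 = {0, 1, 2}
Tree: (single bag)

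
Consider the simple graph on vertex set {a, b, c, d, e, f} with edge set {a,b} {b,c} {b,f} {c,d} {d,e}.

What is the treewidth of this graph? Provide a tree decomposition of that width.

The largest bag has 2 vertices, giving width 1; this decomposition certifies tw(G) ≤ 1. Any graph with an edge has treewidth ≥ 1, and G has the edge c–d. The upper and lower bounds meet at 1, so that is the treewidth.

Treewidth 1.
One optimal decomposition is:
Bags: B1 = {c, d}  B2 = {b, c}  B3 = {b, f}  B4 = {d, e}  B5 = {a, b}
Tree: B1–B2, B2–B3, B1–B4, B2–B5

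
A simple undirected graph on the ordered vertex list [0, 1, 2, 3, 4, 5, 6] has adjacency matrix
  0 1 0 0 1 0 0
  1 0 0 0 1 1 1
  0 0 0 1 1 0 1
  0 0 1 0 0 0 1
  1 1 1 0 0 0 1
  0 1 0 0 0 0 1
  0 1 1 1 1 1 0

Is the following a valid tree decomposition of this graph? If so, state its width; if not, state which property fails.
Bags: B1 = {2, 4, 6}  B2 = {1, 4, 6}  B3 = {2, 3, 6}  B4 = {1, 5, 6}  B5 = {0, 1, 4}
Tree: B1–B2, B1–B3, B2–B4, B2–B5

Yes; width 2.

Vertex coverage: the bags together contain {0, 1, 2, 3, 4, 5, 6}, the full vertex set. Edge coverage: each edge of G has both endpoints in at least one bag. Running intersection: for every vertex, the bags containing it form a connected subtree. All three properties hold, so this is a valid tree decomposition of width max|bag| − 1 = 2, and hence tw(G) ≤ 2.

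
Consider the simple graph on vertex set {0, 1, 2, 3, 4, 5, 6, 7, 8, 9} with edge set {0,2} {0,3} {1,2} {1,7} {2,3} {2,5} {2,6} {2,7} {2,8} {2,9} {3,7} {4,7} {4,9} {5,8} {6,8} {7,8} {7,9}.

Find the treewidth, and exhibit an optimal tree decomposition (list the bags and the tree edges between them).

The largest bag has 3 vertices, giving width 2; this decomposition certifies tw(G) ≤ 2. Conversely, {0, 2, 3} is a clique of size 3, and the vertices of any clique must share a bag in every tree decomposition; so some bag has ≥ 3 vertices and tw(G) ≥ 2. Combining the bounds, tw(G) = 2.

Treewidth 2.
One such decomposition:
Bags: B1 = {2, 7, 8}  B2 = {2, 7, 9}  B3 = {1, 2, 7}  B4 = {2, 3, 7}  B5 = {2, 5, 8}  B6 = {2, 6, 8}  B7 = {4, 7, 9}  B8 = {0, 2, 3}
Tree: B1–B2, B2–B3, B3–B4, B1–B5, B5–B6, B2–B7, B4–B8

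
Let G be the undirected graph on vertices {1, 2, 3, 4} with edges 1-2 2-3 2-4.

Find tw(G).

A width-1 tree decomposition is:
Bags: B1 = {1, 2}  B2 = {2, 3}  B3 = {2, 4}
Tree: B1–B2, B2–B3
Every bag has size at most 2, so the width is 2 − 1 = 1 and tw(G) ≤ 1. Any graph with an edge has treewidth ≥ 1, and G has the edge 2–1. Therefore the treewidth is 1.

1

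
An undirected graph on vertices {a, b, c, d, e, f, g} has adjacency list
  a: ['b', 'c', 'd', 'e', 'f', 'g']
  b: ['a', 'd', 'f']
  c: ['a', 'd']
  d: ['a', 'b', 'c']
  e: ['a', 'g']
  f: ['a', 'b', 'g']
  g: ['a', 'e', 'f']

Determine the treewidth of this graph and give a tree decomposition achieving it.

The largest bag has 3 vertices, giving width 2; this decomposition certifies tw(G) ≤ 2. Conversely, {a, c, d} is a clique of size 3, and the vertices of any clique must share a bag in every tree decomposition; so some bag has ≥ 3 vertices and tw(G) ≥ 2. Hence tw(G) = 2 exactly.

Treewidth 2.
One such decomposition:
Bags: B1 = {a, c, d}  B2 = {a, b, d}  B3 = {a, b, f}  B4 = {a, f, g}  B5 = {a, e, g}
Tree: B1–B2, B2–B3, B3–B4, B4–B5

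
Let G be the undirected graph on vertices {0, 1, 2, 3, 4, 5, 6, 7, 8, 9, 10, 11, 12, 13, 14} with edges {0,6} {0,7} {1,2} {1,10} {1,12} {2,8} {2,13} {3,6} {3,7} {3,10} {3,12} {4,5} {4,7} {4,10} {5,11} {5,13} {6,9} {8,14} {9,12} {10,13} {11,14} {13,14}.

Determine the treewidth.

3

A width-3 tree decomposition is:
Bags: B1 = {0, 6, 9, 12}  B2 = {0, 3, 6, 12}  B3 = {0, 3, 7, 12}  B4 = {1, 3, 7, 12}  B5 = {1, 3, 7, 10}  B6 = {1, 4, 7, 10}  B7 = {1, 2, 4, 10}  B8 = {2, 4, 10, 13}  B9 = {2, 4, 5, 13}  B10 = {2, 5, 8, 13}  B11 = {5, 8, 13, 14}  B12 = {5, 8, 11, 14}
Tree: B1–B2, B2–B3, B3–B4, B4–B5, B5–B6, B6–B7, B7–B8, B8–B9, B9–B10, B10–B11, B11–B12
Every bag has size at most 4, so the width is 4 − 1 = 3 and tw(G) ≤ 3. For the lower bound: the 4 vertex sets {0,6,9}, {12}, {3}, {1,4,7,10} are disjoint, each induces a connected subgraph, and every pair is joined by at least one edge of G. Contracting each set to a single vertex therefore yields K_{4} as a minor, and since treewidth is minor-monotone, tw(G) ≥ tw(K_{4}) = 3. The upper and lower bounds meet at 3, so that is the treewidth.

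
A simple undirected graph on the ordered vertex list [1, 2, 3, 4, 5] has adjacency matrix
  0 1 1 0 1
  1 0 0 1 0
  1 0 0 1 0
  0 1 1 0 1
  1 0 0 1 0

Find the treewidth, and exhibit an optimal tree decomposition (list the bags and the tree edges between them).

Every bag has size at most 3, so the width is 3 − 1 = 2 and tw(G) ≤ 2. Since 4–3–1–2–4 is a cycle in G, G is not acyclic. Forests are exactly the graphs of treewidth ≤ 1, so tw(G) ≥ 2. Combining the bounds, tw(G) = 2.

Treewidth 2.
Bags: B1 = {1, 3, 4}  B2 = {1, 2, 4}  B3 = {1, 4, 5}
Tree: B1–B2, B2–B3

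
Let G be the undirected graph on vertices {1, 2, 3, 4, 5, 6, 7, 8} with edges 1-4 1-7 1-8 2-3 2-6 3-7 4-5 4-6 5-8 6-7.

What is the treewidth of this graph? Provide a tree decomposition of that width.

Treewidth 2.
Bags: B1 = {2, 3, 6}  B2 = {3, 6, 7}  B3 = {4, 6, 7}  B4 = {1, 4, 7}  B5 = {1, 4, 5}  B6 = {1, 5, 8}
Tree: B1–B2, B2–B3, B3–B4, B4–B5, B5–B6

The largest bag has 3 vertices, giving width 2; this decomposition certifies tw(G) ≤ 2. The edges 2–3–7–6–2 form a cycle, so G is not a tree and its treewidth is at least 2. Combining the bounds, tw(G) = 2.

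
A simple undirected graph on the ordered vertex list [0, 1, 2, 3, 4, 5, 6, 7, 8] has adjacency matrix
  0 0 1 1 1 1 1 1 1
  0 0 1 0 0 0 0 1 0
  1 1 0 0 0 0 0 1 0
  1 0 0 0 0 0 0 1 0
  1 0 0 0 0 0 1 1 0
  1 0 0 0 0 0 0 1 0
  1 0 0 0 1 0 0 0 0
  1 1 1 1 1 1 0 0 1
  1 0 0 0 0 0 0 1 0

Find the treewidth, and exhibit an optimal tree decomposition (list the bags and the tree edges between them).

Every bag has size at most 3, so the width is 3 − 1 = 2 and tw(G) ≤ 2. For the lower bound, the 3 vertices {0, 4, 6} are pairwise adjacent, and any tree decomposition puts a clique entirely inside one bag — forcing width ≥ 2. The upper and lower bounds meet at 2, so that is the treewidth.

Treewidth 2.
Bags: B1 = {0, 4, 7}  B2 = {0, 2, 7}  B3 = {1, 2, 7}  B4 = {0, 4, 6}  B5 = {0, 7, 8}  B6 = {0, 5, 7}  B7 = {0, 3, 7}
Tree: B1–B2, B2–B3, B1–B4, B2–B5, B1–B6, B5–B7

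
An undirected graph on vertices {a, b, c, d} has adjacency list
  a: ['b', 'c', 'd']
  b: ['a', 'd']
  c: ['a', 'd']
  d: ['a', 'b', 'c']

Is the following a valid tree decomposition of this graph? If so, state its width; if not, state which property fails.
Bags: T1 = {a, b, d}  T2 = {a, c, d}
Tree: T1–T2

Yes; width 2.

Vertex coverage: the bags together contain {a, b, c, d}, the full vertex set. Edge coverage: each edge of G has both endpoints in at least one bag. Running intersection: for every vertex, the bags containing it form a connected subtree. All three properties hold, so this is a valid tree decomposition of width max|bag| − 1 = 2, and hence tw(G) ≤ 2.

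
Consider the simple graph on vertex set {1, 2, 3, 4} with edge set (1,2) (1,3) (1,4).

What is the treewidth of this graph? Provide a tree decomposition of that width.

The largest bag has 2 vertices, giving width 1; this decomposition certifies tw(G) ≤ 1. Any graph with an edge has treewidth ≥ 1, and G has the edge 4–1. Therefore the treewidth is 1.

Treewidth 1.
Bags: B1 = {1, 4}  B2 = {1, 2}  B3 = {1, 3}
Tree: B1–B2, B1–B3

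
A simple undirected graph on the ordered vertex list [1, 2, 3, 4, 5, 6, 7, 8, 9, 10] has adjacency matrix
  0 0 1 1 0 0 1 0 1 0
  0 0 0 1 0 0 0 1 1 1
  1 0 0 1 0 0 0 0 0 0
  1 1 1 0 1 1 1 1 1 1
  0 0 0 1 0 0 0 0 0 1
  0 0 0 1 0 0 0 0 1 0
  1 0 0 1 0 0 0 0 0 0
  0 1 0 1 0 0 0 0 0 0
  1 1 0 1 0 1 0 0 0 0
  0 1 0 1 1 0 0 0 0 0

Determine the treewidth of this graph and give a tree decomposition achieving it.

Treewidth 2.
One such decomposition:
Bags: B1 = {1, 4, 9}  B2 = {4, 6, 9}  B3 = {2, 4, 9}  B4 = {2, 4, 8}  B5 = {1, 3, 4}  B6 = {2, 4, 10}  B7 = {4, 5, 10}  B8 = {1, 4, 7}
Tree: B1–B2, B2–B3, B3–B4, B1–B5, B4–B6, B6–B7, B5–B8

The largest bag has 3 vertices, giving width 2; this decomposition certifies tw(G) ≤ 2. Conversely, {1, 4, 9} is a clique of size 3, and the vertices of any clique must share a bag in every tree decomposition; so some bag has ≥ 3 vertices and tw(G) ≥ 2. Combining the bounds, tw(G) = 2.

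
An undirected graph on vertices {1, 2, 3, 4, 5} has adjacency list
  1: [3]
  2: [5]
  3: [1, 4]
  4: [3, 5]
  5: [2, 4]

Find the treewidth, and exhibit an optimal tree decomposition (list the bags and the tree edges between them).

Each bag holds 2 vertices, so the decomposition has width 1, which upper-bounds the treewidth. Since G has at least one edge (e.g. 1–3), it is not an edgeless graph, so tw(G) ≥ 1. The upper and lower bounds meet at 1, so that is the treewidth.

Treewidth 1.
One optimal decomposition is:
Bags: B1 = {1, 3}  B2 = {3, 4}  B3 = {4, 5}  B4 = {2, 5}
Tree: B1–B2, B2–B3, B3–B4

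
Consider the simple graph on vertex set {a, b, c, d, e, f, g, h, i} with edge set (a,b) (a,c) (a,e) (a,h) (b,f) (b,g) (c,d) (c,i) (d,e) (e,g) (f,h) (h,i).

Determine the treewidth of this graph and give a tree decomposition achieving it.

The largest bag has 4 vertices, giving width 3; this decomposition certifies tw(G) ≤ 3. For the lower bound: the 4 vertex sets {f,h,i}, {b}, {a}, {c,d,e,g} are disjoint, each induces a connected subgraph, and every pair is joined by at least one edge of G. Contracting each set to a single vertex therefore yields K_{4} as a minor, and since treewidth is minor-monotone, tw(G) ≥ tw(K_{4}) = 3. Hence tw(G) = 3 exactly.

Treewidth 3.
One such decomposition:
Bags: B1 = {b, f, h, i}  B2 = {a, b, h, i}  B3 = {a, b, c, i}  B4 = {a, b, c, g}  B5 = {a, c, e, g}  B6 = {c, d, e, g}
Tree: B1–B2, B2–B3, B3–B4, B4–B5, B5–B6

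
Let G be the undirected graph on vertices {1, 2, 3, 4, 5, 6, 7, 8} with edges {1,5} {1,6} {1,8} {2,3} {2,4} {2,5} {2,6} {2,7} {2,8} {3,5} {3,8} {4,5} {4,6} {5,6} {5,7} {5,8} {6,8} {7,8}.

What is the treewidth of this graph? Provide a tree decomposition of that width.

The largest bag has 4 vertices, giving width 3; this decomposition certifies tw(G) ≤ 3. Conversely, {1, 5, 6, 8} is a clique of size 4, and the vertices of any clique must share a bag in every tree decomposition; so some bag has ≥ 4 vertices and tw(G) ≥ 3. Hence tw(G) = 3 exactly.

Treewidth 3.
One such decomposition:
Bags: B1 = {2, 5, 6, 8}  B2 = {2, 3, 5, 8}  B3 = {1, 5, 6, 8}  B4 = {2, 5, 7, 8}  B5 = {2, 4, 5, 6}
Tree: B1–B2, B1–B3, B1–B4, B1–B5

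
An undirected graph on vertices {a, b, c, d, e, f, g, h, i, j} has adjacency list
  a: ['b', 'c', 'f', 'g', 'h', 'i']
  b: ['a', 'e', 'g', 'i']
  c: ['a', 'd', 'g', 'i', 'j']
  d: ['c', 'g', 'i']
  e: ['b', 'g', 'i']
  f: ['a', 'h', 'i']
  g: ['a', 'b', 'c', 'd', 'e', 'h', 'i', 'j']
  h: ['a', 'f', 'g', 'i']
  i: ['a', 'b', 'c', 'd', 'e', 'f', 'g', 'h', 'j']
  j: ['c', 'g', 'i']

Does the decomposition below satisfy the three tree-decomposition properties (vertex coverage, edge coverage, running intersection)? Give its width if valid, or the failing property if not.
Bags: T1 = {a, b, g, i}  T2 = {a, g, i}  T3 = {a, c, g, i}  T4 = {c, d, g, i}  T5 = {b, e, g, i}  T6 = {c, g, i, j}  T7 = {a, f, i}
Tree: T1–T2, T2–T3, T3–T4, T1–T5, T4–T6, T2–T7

A tree decomposition must satisfy three properties: every vertex lies in some bag; for every edge, both endpoints lie together in some bag; and for every vertex, the bags containing it form a connected subtree. Here vertex h appears in no bag, so the decomposition is invalid.

No — vertex h appears in no bag.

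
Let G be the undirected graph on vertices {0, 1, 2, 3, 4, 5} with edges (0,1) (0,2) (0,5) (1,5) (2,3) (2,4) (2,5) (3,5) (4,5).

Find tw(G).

2

A width-2 tree decomposition is:
Bags: B1 = {2, 3, 5}  B2 = {0, 2, 5}  B3 = {2, 4, 5}  B4 = {0, 1, 5}
Tree: B1–B2, B1–B3, B2–B4
Every bag has size at most 3, so the width is 3 − 1 = 2 and tw(G) ≤ 2. For the lower bound, the 3 vertices {0, 1, 5} are pairwise adjacent, and any tree decomposition puts a clique entirely inside one bag — forcing width ≥ 2. Combining the bounds, tw(G) = 2.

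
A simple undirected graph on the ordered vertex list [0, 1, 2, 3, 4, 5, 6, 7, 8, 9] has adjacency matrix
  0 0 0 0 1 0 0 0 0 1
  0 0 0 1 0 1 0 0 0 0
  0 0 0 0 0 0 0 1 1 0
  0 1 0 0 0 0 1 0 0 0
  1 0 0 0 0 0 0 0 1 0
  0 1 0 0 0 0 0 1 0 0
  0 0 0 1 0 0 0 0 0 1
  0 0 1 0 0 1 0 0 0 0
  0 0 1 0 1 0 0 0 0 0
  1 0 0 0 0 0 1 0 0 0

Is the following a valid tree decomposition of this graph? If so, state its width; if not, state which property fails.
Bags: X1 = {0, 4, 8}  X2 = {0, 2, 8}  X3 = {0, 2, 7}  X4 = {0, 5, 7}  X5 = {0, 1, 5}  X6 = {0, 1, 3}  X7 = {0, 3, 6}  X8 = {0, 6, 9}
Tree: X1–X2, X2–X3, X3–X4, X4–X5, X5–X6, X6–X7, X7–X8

Yes; width 2.

Vertex coverage: the bags together contain {0, 1, 2, 3, 4, 5, 6, 7, 8, 9}, the full vertex set. Edge coverage: each edge of G has both endpoints in at least one bag. Running intersection: for every vertex, the bags containing it form a connected subtree. All three properties hold, so this is a valid tree decomposition of width max|bag| − 1 = 2, and hence tw(G) ≤ 2.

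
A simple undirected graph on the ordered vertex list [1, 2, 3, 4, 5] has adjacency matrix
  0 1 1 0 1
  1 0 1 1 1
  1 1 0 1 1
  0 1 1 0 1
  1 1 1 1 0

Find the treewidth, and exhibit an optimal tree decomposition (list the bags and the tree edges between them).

Treewidth 3.
One optimal decomposition is:
Bags: B1 = {1, 2, 3, 5}  B2 = {2, 3, 4, 5}
Tree: B1–B2

Each bag holds 4 vertices, so the decomposition has width 3, which upper-bounds the treewidth. On the other hand G contains the 4-clique {1, 2, 3, 5}. A clique must lie in a single bag of any decomposition, so no decomposition can have width below 3. Hence tw(G) = 3 exactly.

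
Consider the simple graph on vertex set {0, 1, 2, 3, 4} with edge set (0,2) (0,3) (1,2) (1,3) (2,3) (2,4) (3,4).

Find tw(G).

A width-2 tree decomposition is:
Bags: B1 = {0, 2, 3}  B2 = {1, 2, 3}  B3 = {2, 3, 4}
Tree: B1–B2, B2–B3
Every bag has size at most 3, so the width is 3 − 1 = 2 and tw(G) ≤ 2. Conversely, {0, 2, 3} is a clique of size 3, and the vertices of any clique must share a bag in every tree decomposition; so some bag has ≥ 3 vertices and tw(G) ≥ 2. Therefore the treewidth is 2.

2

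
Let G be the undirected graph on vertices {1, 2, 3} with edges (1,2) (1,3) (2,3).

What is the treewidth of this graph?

A width-2 tree decomposition is:
Bags: B1 = {1, 2, 3}
Tree: (single bag)
A single bag containing all 3 vertices is trivially a valid decomposition of width 2. For the lower bound, the 3 vertices {1, 2, 3} are pairwise adjacent, and any tree decomposition puts a clique entirely inside one bag — forcing width ≥ 2. Hence tw(G) = 2 exactly.

2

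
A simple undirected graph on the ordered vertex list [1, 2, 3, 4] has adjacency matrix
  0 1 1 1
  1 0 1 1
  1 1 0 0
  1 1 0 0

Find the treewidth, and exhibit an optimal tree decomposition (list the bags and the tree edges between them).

The largest bag has 3 vertices, giving width 2; this decomposition certifies tw(G) ≤ 2. Conversely, {1, 2, 3} is a clique of size 3, and the vertices of any clique must share a bag in every tree decomposition; so some bag has ≥ 3 vertices and tw(G) ≥ 2. Hence tw(G) = 2 exactly.

Treewidth 2.
One such decomposition:
Bags: B1 = {1, 2, 4}  B2 = {1, 2, 3}
Tree: B1–B2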